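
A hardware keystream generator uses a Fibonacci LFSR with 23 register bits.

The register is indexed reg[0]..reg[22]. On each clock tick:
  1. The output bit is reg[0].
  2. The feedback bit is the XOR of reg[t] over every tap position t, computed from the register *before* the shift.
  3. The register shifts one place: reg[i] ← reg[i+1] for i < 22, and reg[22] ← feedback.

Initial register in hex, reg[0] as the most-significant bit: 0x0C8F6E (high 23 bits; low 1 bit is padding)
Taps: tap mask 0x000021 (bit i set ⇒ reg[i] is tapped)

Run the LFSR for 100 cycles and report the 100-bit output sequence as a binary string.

0000110010001111011011110011101011000101000100001100010011001110000100001011101000011000000011111111

k : reg_k → out_k, fb_k
0: 00001100100011110110111 → 0, fb=1
1: 00011001000111101101111 → 0, fb=0
2: 00110010001111011011110 → 0, fb=0
3: 01100100011110110111100 → 0, fb=1
4: 11001000111101101111001 → 1, fb=1
5: 10010001111011011110011 → 1, fb=1
6: 00100011110110111100111 → 0, fb=0
7: 01000111101101111001110 → 0, fb=1
8: 10001111011011110011101 → 1, fb=0
9: 00011110110111100111010 → 0, fb=1
10: 00111101101111001110101 → 0, fb=1
11: 01111011011110011101011 → 0, fb=0
12: 11110110111100111010110 → 1, fb=0
13: 11101101111001110101100 → 1, fb=0
14: 11011011110011101011000 → 1, fb=1
15: 10110111100111010110001 → 1, fb=0
16: 01101111001110101100010 → 0, fb=1
17: 11011110011101011000101 → 1, fb=0
18: 10111100111010110001010 → 1, fb=0
19: 01111001110101100010100 → 0, fb=0
20: 11110011101011000101000 → 1, fb=1
21: 11100111010110001010001 → 1, fb=0
22: 11001110101100010100010 → 1, fb=0
23: 10011101011000101000100 → 1, fb=0
24: 00111010110001010001000 → 0, fb=0
25: 01110101100010100010000 → 0, fb=1
26: 11101011000101000100001 → 1, fb=1
27: 11010110001010001000011 → 1, fb=0
28: 10101100010100010000110 → 1, fb=0
29: 01011000101000100001100 → 0, fb=0
30: 10110001010001000011000 → 1, fb=1
31: 01100010100010000110001 → 0, fb=0
32: 11000101000100001100010 → 1, fb=0
33: 10001010001000011000100 → 1, fb=1
34: 00010100010000110001001 → 0, fb=1
35: 00101000100001100010011 → 0, fb=0
36: 01010001000011000100110 → 0, fb=0
37: 10100010000110001001100 → 1, fb=1
38: 01000100001100010011001 → 0, fb=1
39: 10001000011000100110011 → 1, fb=1
40: 00010000110001001100111 → 0, fb=0
41: 00100001100010011001110 → 0, fb=0
42: 01000011000100110011100 → 0, fb=0
43: 10000110001001100111000 → 1, fb=0
44: 00001100010011001110000 → 0, fb=1
45: 00011000100110011100001 → 0, fb=0
46: 00110001001100111000010 → 0, fb=0
47: 01100010011001110000100 → 0, fb=0
48: 11000100110011100001000 → 1, fb=0
49: 10001001100111000010000 → 1, fb=1
50: 00010011001110000100001 → 0, fb=0
51: 00100110011100001000010 → 0, fb=1
52: 01001100111000010000101 → 0, fb=1
53: 10011001110000100001011 → 1, fb=1
54: 00110011100001000010111 → 0, fb=0
55: 01100111000010000101110 → 0, fb=1
56: 11001110000100001011101 → 1, fb=0
57: 10011100001000010111010 → 1, fb=0
58: 00111000010000101110100 → 0, fb=0
59: 01110000100001011101000 → 0, fb=0
60: 11100001000010111010000 → 1, fb=1
61: 11000010000101110100001 → 1, fb=1
62: 10000100001011101000011 → 1, fb=0
63: 00001000010111010000110 → 0, fb=0
64: 00010000101110100001100 → 0, fb=0
65: 00100001011101000011000 → 0, fb=0
66: 01000010111010000110000 → 0, fb=0
67: 10000101110100001100000 → 1, fb=0
68: 00001011101000011000000 → 0, fb=0
69: 00010111010000110000000 → 0, fb=1
70: 00101110100001100000001 → 0, fb=1
71: 01011101000011000000011 → 0, fb=1
72: 10111010000110000000111 → 1, fb=1
73: 01110100001100000001111 → 0, fb=1
74: 11101000011000000011111 → 1, fb=1
75: 11010000110000000111111 → 1, fb=1
76: 10100001100000001111111 → 1, fb=1
77: 01000011000000011111111 → 0, fb=0
78: 10000110000000111111110 → 1, fb=0
79: 00001100000001111111100 → 0, fb=1
80: 00011000000011111111001 → 0, fb=0
81: 00110000000111111110010 → 0, fb=0
82: 01100000001111111100100 → 0, fb=0
83: 11000000011111111001000 → 1, fb=1
84: 10000000111111110010001 → 1, fb=1
85: 00000001111111100100011 → 0, fb=0
86: 00000011111111001000110 → 0, fb=0
87: 00000111111110010001100 → 0, fb=1
88: 00001111111100100011001 → 0, fb=1
89: 00011111111001000110011 → 0, fb=1
90: 00111111110010001100111 → 0, fb=1
91: 01111111100100011001111 → 0, fb=1
92: 11111111001000110011111 → 1, fb=0
93: 11111110010001100111110 → 1, fb=0
94: 11111100100011001111100 → 1, fb=0
95: 11111001000110011111000 → 1, fb=1
96: 11110010001100111110001 → 1, fb=1
97: 11100100011001111100011 → 1, fb=0
98: 11001000110011111000110 → 1, fb=1
99: 10010001100111110001101 → 1, fb=1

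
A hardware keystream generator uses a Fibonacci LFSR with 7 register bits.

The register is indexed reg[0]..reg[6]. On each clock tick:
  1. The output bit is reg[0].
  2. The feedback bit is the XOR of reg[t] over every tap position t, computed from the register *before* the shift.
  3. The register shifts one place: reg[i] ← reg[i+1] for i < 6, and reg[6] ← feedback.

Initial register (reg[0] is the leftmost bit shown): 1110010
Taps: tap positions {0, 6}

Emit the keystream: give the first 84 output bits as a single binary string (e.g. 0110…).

111001010111001101000100111100010100001100000100000011111110101010011001110111010010

k : reg_k → out_k, fb_k
0: 1110010 → 1, fb=1
1: 1100101 → 1, fb=0
2: 1001010 → 1, fb=1
3: 0010101 → 0, fb=1
4: 0101011 → 0, fb=1
5: 1010111 → 1, fb=0
6: 0101110 → 0, fb=0
7: 1011100 → 1, fb=1
8: 0111001 → 0, fb=1
9: 1110011 → 1, fb=0
10: 1100110 → 1, fb=1
11: 1001101 → 1, fb=0
12: 0011010 → 0, fb=0
13: 0110100 → 0, fb=0
14: 1101000 → 1, fb=1
15: 1010001 → 1, fb=0
16: 0100010 → 0, fb=0
17: 1000100 → 1, fb=1
18: 0001001 → 0, fb=1
19: 0010011 → 0, fb=1
20: 0100111 → 0, fb=1
21: 1001111 → 1, fb=0
22: 0011110 → 0, fb=0
23: 0111100 → 0, fb=0
24: 1111000 → 1, fb=1
25: 1110001 → 1, fb=0
26: 1100010 → 1, fb=1
27: 1000101 → 1, fb=0
28: 0001010 → 0, fb=0
29: 0010100 → 0, fb=0
30: 0101000 → 0, fb=0
31: 1010000 → 1, fb=1
32: 0100001 → 0, fb=1
33: 1000011 → 1, fb=0
34: 0000110 → 0, fb=0
35: 0001100 → 0, fb=0
36: 0011000 → 0, fb=0
37: 0110000 → 0, fb=0
38: 1100000 → 1, fb=1
39: 1000001 → 1, fb=0
40: 0000010 → 0, fb=0
41: 0000100 → 0, fb=0
42: 0001000 → 0, fb=0
43: 0010000 → 0, fb=0
44: 0100000 → 0, fb=0
45: 1000000 → 1, fb=1
46: 0000001 → 0, fb=1
47: 0000011 → 0, fb=1
48: 0000111 → 0, fb=1
49: 0001111 → 0, fb=1
50: 0011111 → 0, fb=1
51: 0111111 → 0, fb=1
52: 1111111 → 1, fb=0
53: 1111110 → 1, fb=1
54: 1111101 → 1, fb=0
55: 1111010 → 1, fb=1
56: 1110101 → 1, fb=0
57: 1101010 → 1, fb=1
58: 1010101 → 1, fb=0
59: 0101010 → 0, fb=0
60: 1010100 → 1, fb=1
61: 0101001 → 0, fb=1
62: 1010011 → 1, fb=0
63: 0100110 → 0, fb=0
64: 1001100 → 1, fb=1
65: 0011001 → 0, fb=1
66: 0110011 → 0, fb=1
67: 1100111 → 1, fb=0
68: 1001110 → 1, fb=1
69: 0011101 → 0, fb=1
70: 0111011 → 0, fb=1
71: 1110111 → 1, fb=0
72: 1101110 → 1, fb=1
73: 1011101 → 1, fb=0
74: 0111010 → 0, fb=0
75: 1110100 → 1, fb=1
76: 1101001 → 1, fb=0
77: 1010010 → 1, fb=1
78: 0100101 → 0, fb=1
79: 1001011 → 1, fb=0
80: 0010110 → 0, fb=0
81: 0101100 → 0, fb=0
82: 1011000 → 1, fb=1
83: 0110001 → 0, fb=1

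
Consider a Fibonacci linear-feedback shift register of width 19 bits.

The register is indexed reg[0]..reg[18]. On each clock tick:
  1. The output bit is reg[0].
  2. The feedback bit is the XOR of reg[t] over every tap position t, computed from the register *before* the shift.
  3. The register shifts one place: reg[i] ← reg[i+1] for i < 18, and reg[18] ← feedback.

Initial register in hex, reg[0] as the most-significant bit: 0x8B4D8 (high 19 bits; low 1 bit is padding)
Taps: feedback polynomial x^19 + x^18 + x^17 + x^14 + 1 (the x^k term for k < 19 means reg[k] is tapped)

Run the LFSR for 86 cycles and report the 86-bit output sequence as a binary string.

10001011010011011001000100110110110111010000100011001010010000101101001001111001011101

step | reg (before) | out | fb
   0 | 1000101101001101100 | 1 | 1
   1 | 0001011010011011001 | 0 | 0
   2 | 0010110100110110010 | 0 | 0
   3 | 0101101001101100100 | 0 | 0
   4 | 1011010011011001000 | 1 | 1
   5 | 0110100110110010001 | 0 | 0
   6 | 1101001101100100010 | 1 | 0
   7 | 1010011011001000100 | 1 | 1
   8 | 0100110110010001001 | 0 | 1
   9 | 1001101100100010011 | 1 | 0
  10 | 0011011001000100110 | 0 | 1
  11 | 0110110010001001101 | 0 | 1
  12 | 1101100100010011011 | 1 | 0
  13 | 1011001000100110110 | 1 | 1
  14 | 0110010001001101101 | 0 | 1
  15 | 1100100010011011011 | 1 | 0
  16 | 1001000100110110110 | 1 | 1
  17 | 0010001001101101101 | 0 | 1
  18 | 0100010011011011011 | 0 | 1
  19 | 1000100110110110111 | 1 | 0
  20 | 0001001101101101110 | 0 | 1
  21 | 0010011011011011101 | 0 | 0
  22 | 0100110110110111010 | 0 | 0
  23 | 1001101101101110100 | 1 | 0
  24 | 0011011011011101000 | 0 | 0
  25 | 0110110110111010000 | 0 | 1
  26 | 1101101101110100001 | 1 | 0
  27 | 1011011011101000010 | 1 | 0
  28 | 0110110111010000100 | 0 | 0
  29 | 1101101110100001000 | 1 | 1
  30 | 1011011101000010001 | 1 | 1
  31 | 0110111010000100011 | 0 | 0
  32 | 1101110100001000110 | 1 | 0
  33 | 1011101000010001100 | 1 | 1
  34 | 0111010000100011001 | 0 | 0
  35 | 1110100001000110010 | 1 | 1
  36 | 1101000010001100101 | 1 | 0
  37 | 1010000100011001010 | 1 | 0
  38 | 0100001000110010100 | 0 | 1
  39 | 1000010001100101001 | 1 | 0
  40 | 0000100011001010010 | 0 | 0
  41 | 0001000110010100100 | 0 | 0
  42 | 0010001100101001000 | 0 | 0
  43 | 0100011001010010000 | 0 | 1
  44 | 1000110010100100001 | 1 | 0
  45 | 0001100101001000010 | 0 | 1
  46 | 0011001010010000101 | 0 | 1
  47 | 0110010100100001011 | 0 | 0
  48 | 1100101001000010110 | 1 | 1
  49 | 1001010010000101101 | 1 | 0
  50 | 0010100100001011010 | 0 | 0
  51 | 0101001000010110100 | 0 | 1
  52 | 1010010000101101001 | 1 | 0
  53 | 0100100001011010010 | 0 | 0
  54 | 1001000010110100100 | 1 | 1
  55 | 0010000101101001001 | 0 | 1
  56 | 0100001011010010011 | 0 | 1
  57 | 1000010110100100111 | 1 | 1
  58 | 0000101101001001111 | 0 | 0
  59 | 0001011010010011110 | 0 | 0
  60 | 0010110100100111100 | 0 | 1
  61 | 0101101001001111001 | 0 | 0
  62 | 1011010010011110010 | 1 | 1
  63 | 0110100100111100101 | 0 | 1
  64 | 1101001001111001011 | 1 | 1
  65 | 1010010011110010111 | 1 | 0
  66 | 0100100111100101110 | 0 | 1
  67 | 1001001111001011101 | 1 | 1
  68 | 0010011110010111011 | 0 | 1
  69 | 0100111100101110111 | 0 | 1
  70 | 1001111001011101111 | 1 | 1
  71 | 0011110010111011111 | 0 | 1
  72 | 0111100101110111111 | 0 | 1
  73 | 1111001011101111111 | 1 | 0
  74 | 1110010111011111110 | 1 | 1
  75 | 1100101110111111101 | 1 | 1
  76 | 1001011101111111011 | 1 | 0
  77 | 0010111011111110110 | 0 | 0
  78 | 0101110111111101100 | 0 | 0
  79 | 1011101111111011000 | 1 | 0
  80 | 0111011111110110000 | 0 | 1
  81 | 1110111111101100001 | 1 | 0
  82 | 1101111111011000010 | 1 | 0
  83 | 1011111110110000100 | 1 | 1
  84 | 0111111101100001001 | 0 | 1
  85 | 1111111011000010011 | 1 | 0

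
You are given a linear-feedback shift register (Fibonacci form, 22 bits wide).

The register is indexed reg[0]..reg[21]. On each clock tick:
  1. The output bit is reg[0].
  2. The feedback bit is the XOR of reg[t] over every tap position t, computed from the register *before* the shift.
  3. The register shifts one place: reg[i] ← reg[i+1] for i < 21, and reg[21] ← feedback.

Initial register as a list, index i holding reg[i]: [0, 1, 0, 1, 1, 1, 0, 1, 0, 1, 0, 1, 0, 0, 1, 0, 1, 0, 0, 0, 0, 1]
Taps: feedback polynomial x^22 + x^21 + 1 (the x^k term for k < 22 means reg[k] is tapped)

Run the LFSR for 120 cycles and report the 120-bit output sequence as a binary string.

010111010101001010000110010110011000110000010001101110111101111110000100101101011010101111100011011001001100101011110110

step | reg (before) | out | fb
   0 | 0101110101010010100001 | 0 | 1
   1 | 1011101010100101000011 | 1 | 0
   2 | 0111010101001010000110 | 0 | 0
   3 | 1110101010010100001100 | 1 | 1
   4 | 1101010100101000011001 | 1 | 0
   5 | 1010101001010000110010 | 1 | 1
   6 | 0101010010100001100101 | 0 | 1
   7 | 1010100101000011001011 | 1 | 0
   8 | 0101001010000110010110 | 0 | 0
   9 | 1010010100001100101100 | 1 | 1
  10 | 0100101000011001011001 | 0 | 1
  11 | 1001010000110010110011 | 1 | 0
  12 | 0010100001100101100110 | 0 | 0
  13 | 0101000011001011001100 | 0 | 0
  14 | 1010000110010110011000 | 1 | 1
  15 | 0100001100101100110001 | 0 | 1
  16 | 1000011001011001100011 | 1 | 0
  17 | 0000110010110011000110 | 0 | 0
  18 | 0001100101100110001100 | 0 | 0
  19 | 0011001011001100011000 | 0 | 0
  20 | 0110010110011000110000 | 0 | 0
  21 | 1100101100110001100000 | 1 | 1
  22 | 1001011001100011000001 | 1 | 0
  23 | 0010110011000110000010 | 0 | 0
  24 | 0101100110001100000100 | 0 | 0
  25 | 1011001100011000001000 | 1 | 1
  26 | 0110011000110000010001 | 0 | 1
  27 | 1100110001100000100011 | 1 | 0
  28 | 1001100011000001000110 | 1 | 1
  29 | 0011000110000010001101 | 0 | 1
  30 | 0110001100000100011011 | 0 | 1
  31 | 1100011000001000110111 | 1 | 0
  32 | 1000110000010001101110 | 1 | 1
  33 | 0001100000100011011101 | 0 | 1
  34 | 0011000001000110111011 | 0 | 1
  35 | 0110000010001101110111 | 0 | 1
  36 | 1100000100011011101111 | 1 | 0
  37 | 1000001000110111011110 | 1 | 1
  38 | 0000010001101110111101 | 0 | 1
  39 | 0000100011011101111011 | 0 | 1
  40 | 0001000110111011110111 | 0 | 1
  41 | 0010001101110111101111 | 0 | 1
  42 | 0100011011101111011111 | 0 | 1
  43 | 1000110111011110111111 | 1 | 0
  44 | 0001101110111101111110 | 0 | 0
  45 | 0011011101111011111100 | 0 | 0
  46 | 0110111011110111111000 | 0 | 0
  47 | 1101110111101111110000 | 1 | 1
  48 | 1011101111011111100001 | 1 | 0
  49 | 0111011110111111000010 | 0 | 0
  50 | 1110111101111110000100 | 1 | 1
  51 | 1101111011111100001001 | 1 | 0
  52 | 1011110111111000010010 | 1 | 1
  53 | 0111101111110000100101 | 0 | 1
  54 | 1111011111100001001011 | 1 | 0
  55 | 1110111111000010010110 | 1 | 1
  56 | 1101111110000100101101 | 1 | 0
  57 | 1011111100001001011010 | 1 | 1
  58 | 0111111000010010110101 | 0 | 1
  59 | 1111110000100101101011 | 1 | 0
  60 | 1111100001001011010110 | 1 | 1
  61 | 1111000010010110101101 | 1 | 0
  62 | 1110000100101101011010 | 1 | 1
  63 | 1100001001011010110101 | 1 | 0
  64 | 1000010010110101101010 | 1 | 1
  65 | 0000100101101011010101 | 0 | 1
  66 | 0001001011010110101011 | 0 | 1
  67 | 0010010110101101010111 | 0 | 1
  68 | 0100101101011010101111 | 0 | 1
  69 | 1001011010110101011111 | 1 | 0
  70 | 0010110101101010111110 | 0 | 0
  71 | 0101101011010101111100 | 0 | 0
  72 | 1011010110101011111000 | 1 | 1
  73 | 0110101101010111110001 | 0 | 1
  74 | 1101011010101111100011 | 1 | 0
  75 | 1010110101011111000110 | 1 | 1
  76 | 0101101010111110001101 | 0 | 1
  77 | 1011010101111100011011 | 1 | 0
  78 | 0110101011111000110110 | 0 | 0
  79 | 1101010111110001101100 | 1 | 1
  80 | 1010101111100011011001 | 1 | 0
  81 | 0101011111000110110010 | 0 | 0
  82 | 1010111110001101100100 | 1 | 1
  83 | 0101111100011011001001 | 0 | 1
  84 | 1011111000110110010011 | 1 | 0
  85 | 0111110001101100100110 | 0 | 0
  86 | 1111100011011001001100 | 1 | 1
  87 | 1111000110110010011001 | 1 | 0
  88 | 1110001101100100110010 | 1 | 1
  89 | 1100011011001001100101 | 1 | 0
  90 | 1000110110010011001010 | 1 | 1
  91 | 0001101100100110010101 | 0 | 1
  92 | 0011011001001100101011 | 0 | 1
  93 | 0110110010011001010111 | 0 | 1
  94 | 1101100100110010101111 | 1 | 0
  95 | 1011001001100101011110 | 1 | 1
  96 | 0110010011001010111101 | 0 | 1
  97 | 1100100110010101111011 | 1 | 0
  98 | 1001001100101011110110 | 1 | 1
  99 | 0010011001010111101101 | 0 | 1
 100 | 0100110010101111011011 | 0 | 1
 101 | 1001100101011110110111 | 1 | 0
 102 | 0011001010111101101110 | 0 | 0
 103 | 0110010101111011011100 | 0 | 0
 104 | 1100101011110110111000 | 1 | 1
 105 | 1001010111101101110001 | 1 | 0
 106 | 0010101111011011100010 | 0 | 0
 107 | 0101011110110111000100 | 0 | 0
 108 | 1010111101101110001000 | 1 | 1
 109 | 0101111011011100010001 | 0 | 1
 110 | 1011110110111000100011 | 1 | 0
 111 | 0111101101110001000110 | 0 | 0
 112 | 1111011011100010001100 | 1 | 1
 113 | 1110110111000100011001 | 1 | 0
 114 | 1101101110001000110010 | 1 | 1
 115 | 1011011100010001100101 | 1 | 0
 116 | 0110111000100011001010 | 0 | 0
 117 | 1101110001000110010100 | 1 | 1
 118 | 1011100010001100101001 | 1 | 0
 119 | 0111000100011001010010 | 0 | 0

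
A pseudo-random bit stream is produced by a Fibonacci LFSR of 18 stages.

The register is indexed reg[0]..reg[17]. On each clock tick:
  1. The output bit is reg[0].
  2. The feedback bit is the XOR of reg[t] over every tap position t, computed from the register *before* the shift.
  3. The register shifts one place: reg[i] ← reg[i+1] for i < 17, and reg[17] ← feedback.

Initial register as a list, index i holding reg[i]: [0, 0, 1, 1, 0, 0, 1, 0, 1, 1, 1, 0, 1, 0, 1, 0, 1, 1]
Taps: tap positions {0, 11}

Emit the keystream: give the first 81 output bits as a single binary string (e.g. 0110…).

tick  register→output (feedback)
  0  001100101110101011→0 (0)
  1  011001011101010110→0 (1)
  2  110010111010101101→1 (1)
  3  100101110101011011→1 (0)
  4  001011101010110110→0 (0)
  5  010111010101101100→0 (1)
  6  101110101011011001→1 (0)
  7  011101010110110010→0 (0)
  8  111010101101100100→1 (0)
  9  110101011011001000→1 (0)
 10  101010110110010000→1 (1)
 11  010101101100100001→0 (0)
 12  101011011001000010→1 (0)
 13  010110110010000100→0 (0)
 14  101101100100001000→1 (1)
 15  011011001000010001→0 (0)
 16  110110010000100010→1 (1)
 17  101100100001000101→1 (0)
 18  011001000010001010→0 (0)
 19  110010000100010100→1 (1)
 20  100100001000101001→1 (1)
 21  001000010001010011→0 (1)
 22  010000100010100111→0 (0)
 23  100001000101001110→1 (0)
 24  000010001010011100→0 (0)
 25  000100010100111000→0 (0)
 26  001000101001110000→0 (1)
 27  010001010011100001→0 (1)
 28  100010100111000011→1 (0)
 29  000101001110000110→0 (0)
 30  001010011100001100→0 (0)
 31  010100111000011000→0 (0)
 32  101001110000110000→1 (1)
 33  010011100001100001→0 (1)
 34  100111000011000011→1 (0)
 35  001110000110000110→0 (0)
 36  011100001100001100→0 (0)
 37  111000011000011000→1 (1)
 38  110000110000110001→1 (1)
 39  100001100001100011→1 (0)
 40  000011000011000110→0 (1)
 41  000110000110001101→0 (0)
 42  001100001100011010→0 (0)
 43  011000011000110100→0 (0)
 44  110000110001101000→1 (0)
 45  100001100011010000→1 (0)
 46  000011000110100000→0 (0)
 47  000110001101000000→0 (1)
 48  001100011010000001→0 (0)
 49  011000110100000010→0 (0)
 50  110001101000000100→1 (1)
 51  100011010000001001→1 (1)
 52  000110100000010011→0 (0)
 53  001101000000100110→0 (0)
 54  011010000001001100→0 (1)
 55  110100000010011001→1 (1)
 56  101000000100110011→1 (1)
 57  010000001001100111→0 (1)
 58  100000010011001111→1 (0)
 59  000000100110011110→0 (0)
 60  000001001100111100→0 (0)
 61  000010011001111000→0 (1)
 62  000100110011110001→0 (1)
 63  001001100111100011→0 (1)
 64  010011001111000111→0 (1)
 65  100110011110001111→1 (1)
 66  001100111100011111→0 (0)
 67  011001111000111110→0 (0)
 68  110011110001111100→1 (0)
 69  100111100011111000→1 (0)
 70  001111000111110000→0 (1)
 71  011110001111100001→0 (1)
 72  111100011111000011→1 (0)
 73  111000111110000110→1 (1)
 74  110001111100001101→1 (1)
 75  100011111000011011→1 (1)
 76  000111110000110111→0 (0)
 77  001111100001101110→0 (1)
 78  011111000011011101→0 (1)
 79  111110000110111011→1 (1)
 80  111100001101110111→1 (0)

001100101110101011011001000010001010011100001100001100011010000001001100111100011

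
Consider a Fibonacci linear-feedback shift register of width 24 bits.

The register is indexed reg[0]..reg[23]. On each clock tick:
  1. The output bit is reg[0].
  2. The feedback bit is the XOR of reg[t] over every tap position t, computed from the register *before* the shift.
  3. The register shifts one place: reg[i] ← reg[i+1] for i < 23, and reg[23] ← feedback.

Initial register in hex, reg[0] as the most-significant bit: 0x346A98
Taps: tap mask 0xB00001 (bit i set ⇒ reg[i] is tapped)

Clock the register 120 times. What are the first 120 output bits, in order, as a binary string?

tick  register→output (feedback)
  0  001101000110101010011000→0 (1)
  1  011010001101010100110001→0 (1)
  2  110100011010101001100011→1 (0)
  3  101000110101010011000110→1 (0)
  4  010001101010100110001100→0 (0)
  5  100011010101001100011000→1 (0)
  6  000110101010011000110000→0 (0)
  7  001101010100110001100000→0 (0)
  8  011010101001100011000000→0 (0)
  9  110101010011000110000000→1 (1)
 10  101010100110001100000001→1 (0)
 11  010101001100011000000010→0 (0)
 12  101010011000110000000100→1 (0)
 13  010100110001100000001000→0 (1)
 14  101001100011000000010001→1 (0)
 15  010011000110000000100010→0 (0)
 16  100110001100000001000100→1 (0)
 17  001100011000000010001000→0 (1)
 18  011000110000000100010001→0 (1)
 19  110001100000001000100011→1 (0)
 20  100011000000010001000110→1 (0)
 21  000110000000100010001100→0 (0)
 22  001100000001000100011000→0 (1)
 23  011000000010001000110001→0 (1)
 24  110000000100010001100011→1 (0)
 25  100000001000100011000110→1 (0)
 26  000000010001000110001100→0 (0)
 27  000000100010001100011000→0 (1)
 28  000001000100011000110001→0 (1)
 29  000010001000110001100011→0 (1)
 30  000100010001100011000111→0 (0)
 31  001000100011000110001110→0 (0)
 32  010001000110001100011100→0 (0)
 33  100010001100011000111000→1 (0)
 34  000100011000110001110000→0 (0)
 35  001000110001100011100000→0 (0)
 36  010001100011000111000000→0 (0)
 37  100011000110001110000000→1 (1)
 38  000110001100011100000001→0 (1)
 39  001100011000111000000011→0 (1)
 40  011000110001110000000111→0 (0)
 41  110001100011100000001110→1 (1)
 42  100011000111000000011101→1 (0)
 43  000110001110000000111010→0 (1)
 44  001100011100000001110101→0 (0)
 45  011000111000000011101010→0 (1)
 46  110001110000000111010101→1 (1)
 47  100011100000001110101011→1 (1)
 48  000111000000011101010111→0 (0)
 49  001110000000111010101110→0 (0)
 50  011100000001110101011100→0 (0)
 51  111000000011101010111000→1 (0)
 52  110000000111010101110000→1 (1)
 53  100000001110101011100001→1 (0)
 54  000000011101010111000010→0 (0)
 55  000000111010101110000100→0 (1)
 56  000001110101011100001001→0 (0)
 57  000011101010111000010010→0 (0)
 58  000111010101110000100100→0 (1)
 59  001110101011100001001001→0 (0)
 60  011101010111000010010010→0 (0)
 61  111010101110000100100100→1 (0)
 62  110101011100001001001000→1 (0)
 63  101010111000010010010000→1 (1)
 64  010101110000100100100001→0 (1)
 65  101011100001001001000011→1 (0)
 66  010111000010010010000110→0 (1)
 67  101110000100100100001101→1 (0)
 68  011100001001001000011010→0 (1)
 69  111000010010010000110101→1 (1)
 70  110000100100100001101011→1 (1)
 71  100001001001000011010111→1 (1)
 72  000010010010000110101111→0 (1)
 73  000100100100001101011111→0 (1)
 74  001001001000011010111111→0 (1)
 75  010010010000110101111111→0 (1)
 76  100100100001101011111111→1 (0)
 77  001001000011010111111110→0 (0)
 78  010010000110101111111100→0 (0)
 79  100100001101011111111000→1 (0)
 80  001000011010111111110000→0 (0)
 81  010000110101111111100000→0 (0)
 82  100001101011111111000000→1 (1)
 83  000011010111111110000001→0 (1)
 84  000110101111111100000011→0 (1)
 85  001101011111111000000111→0 (0)
 86  011010111111110000001110→0 (0)
 87  110101111111100000011100→1 (1)
 88  101011111111000000111001→1 (1)
 89  010111111110000001110011→0 (1)
 90  101111111100000011100111→1 (1)
 91  011111111000000111001111→0 (1)
 92  111111110000001110011111→1 (0)
 93  111111100000011100111110→1 (1)
 94  111111000000111001111101→1 (0)
 95  111110000001110011111010→1 (0)
 96  111100000011100111110100→1 (0)
 97  111000000111001111101000→1 (0)
 98  110000001110011111010000→1 (1)
 99  100000011100111110100001→1 (0)
100  000000111001111101000010→0 (0)
101  000001110011111010000100→0 (1)
102  000011100111110100001001→0 (0)
103  000111001111101000010010→0 (0)
104  001110011111010000100100→0 (1)
105  011100111110100001001001→0 (0)
106  111001111101000010010010→1 (1)
107  110011111010000100100101→1 (1)
108  100111110100001001001011→1 (1)
109  001111101000010010010111→0 (0)
110  011111010000100100101110→0 (0)
111  111110100001001001011100→1 (1)
112  111101000010010010111001→1 (1)
113  111010000100100101110011→1 (0)
114  110100001001001011100110→1 (0)
115  101000010010010111001100→1 (1)
116  010000100100101110011001→0 (0)
117  100001001001011100110010→1 (1)
118  000010010010111001100101→0 (0)
119  000100100101110011001010→0 (1)

001101000110101010011000110000000100010001100011000111000000011101010111000010010010000110101111111100000011100111110100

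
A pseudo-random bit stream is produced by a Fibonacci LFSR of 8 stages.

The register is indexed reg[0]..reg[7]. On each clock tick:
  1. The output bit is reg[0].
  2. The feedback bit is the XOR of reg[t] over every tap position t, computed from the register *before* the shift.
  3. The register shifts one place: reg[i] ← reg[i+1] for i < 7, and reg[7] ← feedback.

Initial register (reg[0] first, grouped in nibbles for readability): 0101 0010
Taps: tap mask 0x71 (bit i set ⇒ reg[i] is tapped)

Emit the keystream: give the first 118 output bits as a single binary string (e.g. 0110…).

tick  register→output (feedback)
  0  01010010→0 (1)
  1  10100101→1 (0)
  2  01001010→0 (0)
  3  10010100→1 (0)
  4  00101000→0 (1)
  5  01010001→0 (0)
  6  10100010→1 (0)
  7  01000100→0 (1)
  8  10001001→1 (0)
  9  00010010→0 (1)
 10  00100101→0 (1)
 11  01001011→0 (0)
 12  10010110→1 (1)
 13  00101101→0 (0)
 14  01011010→0 (0)
 15  10110100→1 (0)
 16  01101000→0 (1)
 17  11010001→1 (1)
 18  10100011→1 (0)
 19  01000110→0 (0)
 20  10001100→1 (1)
 21  00011001→0 (1)
 22  00110011→0 (1)
 23  01100111→0 (0)
 24  11001110→1 (0)
 25  10011100→1 (1)
 26  00111001→0 (1)
 27  01110011→0 (1)
 28  11100111→1 (1)
 29  11001111→1 (0)
 30  10011110→1 (0)
 31  00111100→0 (0)
 32  01111000→0 (1)
 33  11110001→1 (1)
 34  11100011→1 (0)
 35  11000110→1 (1)
 36  10001101→1 (1)
 37  00011011→0 (0)
 38  00110110→0 (0)
 39  01101100→0 (0)
 40  11011000→1 (0)
 41  10110000→1 (1)
 42  01100001→0 (0)
 43  11000010→1 (0)
 44  10000100→1 (0)
 45  00001000→0 (1)
 46  00010001→0 (0)
 47  00100010→0 (1)
 48  01000101→0 (1)
 49  10001011→1 (1)
 50  00010111→0 (0)
 51  00101110→0 (1)
 52  01011101→0 (0)
 53  10111010→1 (1)
 54  01110101→0 (1)
 55  11101011→1 (1)
 56  11010111→1 (1)
 57  10101111→1 (0)
 58  01011110→0 (1)
 59  10111101→1 (1)
 60  01111011→0 (0)
 61  11110110→1 (1)
 62  11101101→1 (1)
 63  11011011→1 (1)
 64  10110111→1 (1)
 65  01101111→0 (1)
 66  11011111→1 (0)
 67  10111110→1 (0)
 68  01111100→0 (0)
 69  11111000→1 (0)
 70  11110000→1 (1)
 71  11100001→1 (1)
 72  11000011→1 (0)
 73  10000110→1 (1)
 74  00001101→0 (0)
 75  00011010→0 (0)
 76  00110100→0 (1)
 77  01101001→0 (1)
 78  11010011→1 (0)
 79  10100110→1 (1)
 80  01001101→0 (0)
 81  10011010→1 (1)
 82  00110101→0 (1)
 83  01101011→0 (0)
 84  11010110→1 (1)
 85  10101101→1 (1)
 86  01011011→0 (0)
 87  10110110→1 (1)
 88  01101101→0 (0)
 89  11011010→1 (1)
 90  10110101→1 (0)
 91  01101010→0 (0)
 92  11010100→1 (0)
 93  10101000→1 (0)
 94  01010000→0 (0)
 95  10100000→1 (1)
 96  01000001→0 (0)
 97  10000010→1 (0)
 98  00000100→0 (1)
 99  00001001→0 (1)
100  00010011→0 (1)
101  00100111→0 (0)
102  01001110→0 (1)
103  10011101→1 (1)
104  00111011→0 (0)
105  01110110→0 (0)
106  11101100→1 (1)
107  11011001→1 (0)
108  10110010→1 (0)
109  01100100→0 (1)
110  11001001→1 (0)
111  10010010→1 (0)
112  00100100→0 (1)
113  01001001→0 (1)
114  10010011→1 (0)
115  00100110→0 (0)
116  01001100→0 (0)
117  10011000→1 (0)

0101001010001001011010001100111001111000110110000100010111010111101101111100001101001101011011010100000100111011001001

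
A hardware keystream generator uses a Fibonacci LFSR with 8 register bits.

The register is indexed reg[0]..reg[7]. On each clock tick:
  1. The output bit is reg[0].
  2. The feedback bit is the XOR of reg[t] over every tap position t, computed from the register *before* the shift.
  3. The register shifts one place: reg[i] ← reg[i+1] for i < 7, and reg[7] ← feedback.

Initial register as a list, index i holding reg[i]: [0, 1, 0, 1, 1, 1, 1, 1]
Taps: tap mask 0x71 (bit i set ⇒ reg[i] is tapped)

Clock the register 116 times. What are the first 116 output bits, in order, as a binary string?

01011111101111001101110111001010100101000100101101000110011100111100011011000010001011101011110110111110000110100110

k : reg_k → out_k, fb_k
0: 01011111 → 0, fb=1
1: 10111111 → 1, fb=0
2: 01111110 → 0, fb=1
3: 11111101 → 1, fb=1
4: 11111011 → 1, fb=1
5: 11110111 → 1, fb=1
6: 11101111 → 1, fb=0
7: 11011110 → 1, fb=0
8: 10111100 → 1, fb=1
9: 01111001 → 0, fb=1
10: 11110011 → 1, fb=0
11: 11100110 → 1, fb=1
12: 11001101 → 1, fb=1
13: 10011011 → 1, fb=1
14: 00110111 → 0, fb=0
15: 01101110 → 0, fb=1
16: 11011101 → 1, fb=1
17: 10111011 → 1, fb=1
18: 01110111 → 0, fb=0
19: 11101110 → 1, fb=0
20: 11011100 → 1, fb=1
21: 10111001 → 1, fb=0
22: 01110010 → 0, fb=1
23: 11100101 → 1, fb=0
24: 11001010 → 1, fb=1
25: 10010101 → 1, fb=0
26: 00101010 → 0, fb=0
27: 01010100 → 0, fb=1
28: 10101001 → 1, fb=0
29: 01010010 → 0, fb=1
30: 10100101 → 1, fb=0
31: 01001010 → 0, fb=0
32: 10010100 → 1, fb=0
33: 00101000 → 0, fb=1
34: 01010001 → 0, fb=0
35: 10100010 → 1, fb=0
36: 01000100 → 0, fb=1
37: 10001001 → 1, fb=0
38: 00010010 → 0, fb=1
39: 00100101 → 0, fb=1
40: 01001011 → 0, fb=0
41: 10010110 → 1, fb=1
42: 00101101 → 0, fb=0
43: 01011010 → 0, fb=0
44: 10110100 → 1, fb=0
45: 01101000 → 0, fb=1
46: 11010001 → 1, fb=1
47: 10100011 → 1, fb=0
48: 01000110 → 0, fb=0
49: 10001100 → 1, fb=1
50: 00011001 → 0, fb=1
51: 00110011 → 0, fb=1
52: 01100111 → 0, fb=0
53: 11001110 → 1, fb=0
54: 10011100 → 1, fb=1
55: 00111001 → 0, fb=1
56: 01110011 → 0, fb=1
57: 11100111 → 1, fb=1
58: 11001111 → 1, fb=0
59: 10011110 → 1, fb=0
60: 00111100 → 0, fb=0
61: 01111000 → 0, fb=1
62: 11110001 → 1, fb=1
63: 11100011 → 1, fb=0
64: 11000110 → 1, fb=1
65: 10001101 → 1, fb=1
66: 00011011 → 0, fb=0
67: 00110110 → 0, fb=0
68: 01101100 → 0, fb=0
69: 11011000 → 1, fb=0
70: 10110000 → 1, fb=1
71: 01100001 → 0, fb=0
72: 11000010 → 1, fb=0
73: 10000100 → 1, fb=0
74: 00001000 → 0, fb=1
75: 00010001 → 0, fb=0
76: 00100010 → 0, fb=1
77: 01000101 → 0, fb=1
78: 10001011 → 1, fb=1
79: 00010111 → 0, fb=0
80: 00101110 → 0, fb=1
81: 01011101 → 0, fb=0
82: 10111010 → 1, fb=1
83: 01110101 → 0, fb=1
84: 11101011 → 1, fb=1
85: 11010111 → 1, fb=1
86: 10101111 → 1, fb=0
87: 01011110 → 0, fb=1
88: 10111101 → 1, fb=1
89: 01111011 → 0, fb=0
90: 11110110 → 1, fb=1
91: 11101101 → 1, fb=1
92: 11011011 → 1, fb=1
93: 10110111 → 1, fb=1
94: 01101111 → 0, fb=1
95: 11011111 → 1, fb=0
96: 10111110 → 1, fb=0
97: 01111100 → 0, fb=0
98: 11111000 → 1, fb=0
99: 11110000 → 1, fb=1
100: 11100001 → 1, fb=1
101: 11000011 → 1, fb=0
102: 10000110 → 1, fb=1
103: 00001101 → 0, fb=0
104: 00011010 → 0, fb=0
105: 00110100 → 0, fb=1
106: 01101001 → 0, fb=1
107: 11010011 → 1, fb=0
108: 10100110 → 1, fb=1
109: 01001101 → 0, fb=0
110: 10011010 → 1, fb=1
111: 00110101 → 0, fb=1
112: 01101011 → 0, fb=0
113: 11010110 → 1, fb=1
114: 10101101 → 1, fb=1
115: 01011011 → 0, fb=0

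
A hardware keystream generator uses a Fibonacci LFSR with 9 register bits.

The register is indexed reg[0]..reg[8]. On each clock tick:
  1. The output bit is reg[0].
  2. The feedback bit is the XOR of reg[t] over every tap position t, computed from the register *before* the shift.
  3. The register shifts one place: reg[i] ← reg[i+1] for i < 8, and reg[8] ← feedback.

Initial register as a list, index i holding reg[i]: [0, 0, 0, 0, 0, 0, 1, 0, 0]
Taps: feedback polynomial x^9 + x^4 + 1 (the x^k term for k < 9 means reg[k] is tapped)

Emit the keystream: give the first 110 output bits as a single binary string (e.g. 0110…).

k : reg_k → out_k, fb_k
0: 000000100 → 0, fb=0
1: 000001000 → 0, fb=0
2: 000010000 → 0, fb=1
3: 000100001 → 0, fb=0
4: 001000010 → 0, fb=0
5: 010000100 → 0, fb=0
6: 100001000 → 1, fb=1
7: 000010001 → 0, fb=1
8: 000100011 → 0, fb=0
9: 001000110 → 0, fb=0
10: 010001100 → 0, fb=0
11: 100011000 → 1, fb=0
12: 000110000 → 0, fb=1
13: 001100001 → 0, fb=0
14: 011000010 → 0, fb=0
15: 110000100 → 1, fb=1
16: 100001001 → 1, fb=1
17: 000010011 → 0, fb=1
18: 000100111 → 0, fb=0
19: 001001110 → 0, fb=0
20: 010011100 → 0, fb=1
21: 100111001 → 1, fb=0
22: 001110010 → 0, fb=1
23: 011100101 → 0, fb=0
24: 111001010 → 1, fb=1
25: 110010101 → 1, fb=0
26: 100101010 → 1, fb=1
27: 001010101 → 0, fb=1
28: 010101011 → 0, fb=0
29: 101010110 → 1, fb=0
30: 010101100 → 0, fb=0
31: 101011000 → 1, fb=0
32: 010110000 → 0, fb=1
33: 101100001 → 1, fb=1
34: 011000011 → 0, fb=0
35: 110000110 → 1, fb=1
36: 100001101 → 1, fb=1
37: 000011011 → 0, fb=1
38: 000110111 → 0, fb=1
39: 001101111 → 0, fb=0
40: 011011110 → 0, fb=1
41: 110111101 → 1, fb=0
42: 101111010 → 1, fb=0
43: 011110100 → 0, fb=1
44: 111101001 → 1, fb=1
45: 111010011 → 1, fb=0
46: 110100110 → 1, fb=1
47: 101001101 → 1, fb=1
48: 010011011 → 0, fb=1
49: 100110111 → 1, fb=0
50: 001101110 → 0, fb=0
51: 011011100 → 0, fb=1
52: 110111001 → 1, fb=0
53: 101110010 → 1, fb=0
54: 011100100 → 0, fb=0
55: 111001000 → 1, fb=1
56: 110010001 → 1, fb=0
57: 100100010 → 1, fb=1
58: 001000101 → 0, fb=0
59: 010001010 → 0, fb=0
60: 100010100 → 1, fb=0
61: 000101000 → 0, fb=0
62: 001010000 → 0, fb=1
63: 010100001 → 0, fb=0
64: 101000010 → 1, fb=1
65: 010000101 → 0, fb=0
66: 100001010 → 1, fb=1
67: 000010101 → 0, fb=1
68: 000101011 → 0, fb=0
69: 001010110 → 0, fb=1
70: 010101101 → 0, fb=0
71: 101011010 → 1, fb=0
72: 010110100 → 0, fb=1
73: 101101001 → 1, fb=1
74: 011010011 → 0, fb=1
75: 110100111 → 1, fb=1
76: 101001111 → 1, fb=1
77: 010011111 → 0, fb=1
78: 100111111 → 1, fb=0
79: 001111110 → 0, fb=1
80: 011111101 → 0, fb=1
81: 111111011 → 1, fb=0
82: 111110110 → 1, fb=0
83: 111101100 → 1, fb=1
84: 111011001 → 1, fb=0
85: 110110010 → 1, fb=0
86: 101100100 → 1, fb=1
87: 011001001 → 0, fb=0
88: 110010010 → 1, fb=0
89: 100100100 → 1, fb=1
90: 001001001 → 0, fb=0
91: 010010010 → 0, fb=1
92: 100100101 → 1, fb=1
93: 001001011 → 0, fb=0
94: 010010110 → 0, fb=1
95: 100101101 → 1, fb=1
96: 001011011 → 0, fb=1
97: 010110111 → 0, fb=1
98: 101101111 → 1, fb=1
99: 011011111 → 0, fb=1
100: 110111111 → 1, fb=0
101: 101111110 → 1, fb=0
102: 011111100 → 0, fb=1
103: 111111001 → 1, fb=0
104: 111110010 → 1, fb=0
105: 111100100 → 1, fb=1
106: 111001001 → 1, fb=1
107: 110010011 → 1, fb=0
108: 100100110 → 1, fb=1
109: 001001101 → 0, fb=0

00000010000100011000010011100101010110000110111101001101110010001010000101011010011111101100100100101101111110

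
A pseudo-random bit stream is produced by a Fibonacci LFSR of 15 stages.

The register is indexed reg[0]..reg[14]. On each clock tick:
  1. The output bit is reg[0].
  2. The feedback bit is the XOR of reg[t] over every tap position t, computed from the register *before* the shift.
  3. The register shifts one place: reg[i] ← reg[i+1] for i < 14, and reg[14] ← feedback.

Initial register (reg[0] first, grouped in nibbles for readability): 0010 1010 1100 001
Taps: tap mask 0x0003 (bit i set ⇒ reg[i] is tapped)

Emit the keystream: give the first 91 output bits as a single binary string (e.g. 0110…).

0010101011000010111111101000111000000111001001000001001011011000011011101101000101100110111

tick  register→output (feedback)
  0  001010101100001→0 (0)
  1  010101011000010→0 (1)
  2  101010110000101→1 (1)
  3  010101100001011→0 (1)
  4  101011000010111→1 (1)
  5  010110000101111→0 (1)
  6  101100001011111→1 (1)
  7  011000010111111→0 (1)
  8  110000101111111→1 (0)
  9  100001011111110→1 (1)
 10  000010111111101→0 (0)
 11  000101111111010→0 (0)
 12  001011111110100→0 (0)
 13  010111111101000→0 (1)
 14  101111111010001→1 (1)
 15  011111110100011→0 (1)
 16  111111101000111→1 (0)
 17  111111010001110→1 (0)
 18  111110100011100→1 (0)
 19  111101000111000→1 (0)
 20  111010001110000→1 (0)
 21  110100011100000→1 (0)
 22  101000111000000→1 (1)
 23  010001110000001→0 (1)
 24  100011100000011→1 (1)
 25  000111000000111→0 (0)
 26  001110000001110→0 (0)
 27  011100000011100→0 (1)
 28  111000000111001→1 (0)
 29  110000001110010→1 (0)
 30  100000011100100→1 (1)
 31  000000111001001→0 (0)
 32  000001110010010→0 (0)
 33  000011100100100→0 (0)
 34  000111001001000→0 (0)
 35  001110010010000→0 (0)
 36  011100100100000→0 (1)
 37  111001001000001→1 (0)
 38  110010010000010→1 (0)
 39  100100100000100→1 (1)
 40  001001000001001→0 (0)
 41  010010000010010→0 (1)
 42  100100000100101→1 (1)
 43  001000001001011→0 (0)
 44  010000010010110→0 (1)
 45  100000100101101→1 (1)
 46  000001001011011→0 (0)
 47  000010010110110→0 (0)
 48  000100101101100→0 (0)
 49  001001011011000→0 (0)
 50  010010110110000→0 (1)
 51  100101101100001→1 (1)
 52  001011011000011→0 (0)
 53  010110110000110→0 (1)
 54  101101100001101→1 (1)
 55  011011000011011→0 (1)
 56  110110000110111→1 (0)
 57  101100001101110→1 (1)
 58  011000011011101→0 (1)
 59  110000110111011→1 (0)
 60  100001101110110→1 (1)
 61  000011011101101→0 (0)
 62  000110111011010→0 (0)
 63  001101110110100→0 (0)
 64  011011101101000→0 (1)
 65  110111011010001→1 (0)
 66  101110110100010→1 (1)
 67  011101101000101→0 (1)
 68  111011010001011→1 (0)
 69  110110100010110→1 (0)
 70  101101000101100→1 (1)
 71  011010001011001→0 (1)
 72  110100010110011→1 (0)
 73  101000101100110→1 (1)
 74  010001011001101→0 (1)
 75  100010110011011→1 (1)
 76  000101100110111→0 (0)
 77  001011001101110→0 (0)
 78  010110011011100→0 (1)
 79  101100110111001→1 (1)
 80  011001101110011→0 (1)
 81  110011011100111→1 (0)
 82  100110111001110→1 (1)
 83  001101110011101→0 (0)
 84  011011100111010→0 (1)
 85  110111001110101→1 (0)
 86  101110011101010→1 (1)
 87  011100111010101→0 (1)
 88  111001110101011→1 (0)
 89  110011101010110→1 (0)
 90  100111010101100→1 (1)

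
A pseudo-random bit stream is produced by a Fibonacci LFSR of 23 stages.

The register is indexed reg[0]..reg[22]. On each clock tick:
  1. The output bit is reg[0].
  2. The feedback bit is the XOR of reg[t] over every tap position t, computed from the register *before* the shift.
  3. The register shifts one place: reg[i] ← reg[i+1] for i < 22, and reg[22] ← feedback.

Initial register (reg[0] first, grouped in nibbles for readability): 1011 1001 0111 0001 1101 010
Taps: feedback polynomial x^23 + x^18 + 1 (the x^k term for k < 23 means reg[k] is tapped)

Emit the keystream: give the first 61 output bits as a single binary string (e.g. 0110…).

tick  register→output (feedback)
  0  10111001011100011101010→1 (1)
  1  01110010111000111010101→0 (1)
  2  11100101110001110101011→1 (1)
  3  11001011100011101010111→1 (0)
  4  10010111000111010101110→1 (1)
  5  00101110001110101011101→0 (1)
  6  01011100011101010111011→0 (1)
  7  10111000111010101110111→1 (0)
  8  01110001110101011101110→0 (0)
  9  11100011101010111011100→1 (0)
 10  11000111010101110111000→1 (0)
 11  10001110101011101110000→1 (0)
 12  00011101010111011100000→0 (0)
 13  00111010101110111000000→0 (0)
 14  01110101011101110000000→0 (0)
 15  11101010111011100000000→1 (1)
 16  11010101110111000000001→1 (1)
 17  10101011101110000000011→1 (1)
 18  01010111011100000000111→0 (0)
 19  10101110111000000001110→1 (1)
 20  01011101110000000011101→0 (1)
 21  10111011100000000111011→1 (0)
 22  01110111000000001110110→0 (1)
 23  11101110000000011101101→1 (1)
 24  11011100000000111011011→1 (0)
 25  10111000000001110110110→1 (0)
 26  01110000000011101101100→0 (0)
 27  11100000000111011011000→1 (0)
 28  11000000001110110110000→1 (0)
 29  10000000011101101100000→1 (1)
 30  00000000111011011000001→0 (0)
 31  00000001110110110000010→0 (0)
 32  00000011101101100000100→0 (0)
 33  00000111011011000001000→0 (0)
 34  00001110110110000010000→0 (1)
 35  00011101101100000100001→0 (0)
 36  00111011011000001000010→0 (0)
 37  01110110110000010000100→0 (0)
 38  11101101100000100001000→1 (1)
 39  11011011000001000010001→1 (0)
 40  10110110000010000100010→1 (1)
 41  01101100000100001000101→0 (0)
 42  11011000001000010001010→1 (1)
 43  10110000010000100010101→1 (0)
 44  01100000100001000101010→0 (0)
 45  11000001000010001010100→1 (0)
 46  10000010000100010101000→1 (1)
 47  00000100001000101010001→0 (1)
 48  00001000010001010100011→0 (0)
 49  00010000100010101000110→0 (0)
 50  00100001000101010001100→0 (0)
 51  01000010001010100011000→0 (1)
 52  10000100010101000110001→1 (0)
 53  00001000101010001100010→0 (0)
 54  00010001010100011000100→0 (0)
 55  00100010101000110001000→0 (0)
 56  01000101010001100010000→0 (1)
 57  10001010100011000100001→1 (1)
 58  00010101000110001000011→0 (0)
 59  00101010001100010000110→0 (0)
 60  01010100011000100001100→0 (0)

1011100101110001110101011101110000000011101101100000100001000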